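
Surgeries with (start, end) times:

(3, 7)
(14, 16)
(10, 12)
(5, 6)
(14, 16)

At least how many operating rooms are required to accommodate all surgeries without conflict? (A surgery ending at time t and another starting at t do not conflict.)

The answer is the maximum number of intervals overlapping at any instant.
starts: [3, 5, 10, 14, 14]
ends:   [6, 7, 12, 16, 16]
s3→1 s5→2  — peak 2.

2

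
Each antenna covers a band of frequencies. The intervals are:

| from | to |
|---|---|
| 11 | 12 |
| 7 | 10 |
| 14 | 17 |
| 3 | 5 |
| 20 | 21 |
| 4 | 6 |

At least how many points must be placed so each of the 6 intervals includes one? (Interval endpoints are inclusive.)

5

Process intervals by earliest right end; each time one isn't hit yet, stab at its right endpoint.
By right end: [3,5]  [4,6]  [7,10]  [11,12]  [14,17]  [20,21]
[3,5] uncovered → point at 5; [7,10] uncovered → point at 10; [11,12] uncovered → point at 12; [14,17] uncovered → point at 17; [20,21] uncovered → point at 21.
Points: 5, 10, 12, 17, 21 (5 total).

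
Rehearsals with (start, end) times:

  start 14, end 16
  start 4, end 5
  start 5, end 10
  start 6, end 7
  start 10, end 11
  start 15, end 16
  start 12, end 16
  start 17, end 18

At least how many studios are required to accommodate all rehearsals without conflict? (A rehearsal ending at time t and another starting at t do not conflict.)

3

Events (time:±→running): 4:+→1 5:-→0 5:+→1 6:+→2 7:-→1 10:-→0 10:+→1 11:-→0 12:+→1 14:+→2 15:+→3 … peak 3.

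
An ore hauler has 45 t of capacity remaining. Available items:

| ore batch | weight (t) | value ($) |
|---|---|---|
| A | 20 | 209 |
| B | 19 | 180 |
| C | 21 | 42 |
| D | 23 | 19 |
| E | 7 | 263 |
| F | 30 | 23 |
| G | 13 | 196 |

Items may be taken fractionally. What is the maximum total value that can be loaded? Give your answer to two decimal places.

715.37

Ratios (sorted): E 37.57, G 15.08, A 10.45, B 9.47, C 2.00, D 0.83, F 0.77
take E (7 @ 263); take G (13 @ 196); take A (20 @ 209); take 5/19 of B → 47.37. Capacity used 45/45.
Total value = 715.37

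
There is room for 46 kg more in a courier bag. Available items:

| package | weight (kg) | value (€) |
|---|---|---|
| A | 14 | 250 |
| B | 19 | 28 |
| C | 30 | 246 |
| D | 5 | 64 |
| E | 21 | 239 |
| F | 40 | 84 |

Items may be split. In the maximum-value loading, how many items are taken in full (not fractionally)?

Ratios (sorted): A 17.86, D 12.80, E 11.38, C 8.20, F 2.10, B 1.47
take A (14 @ 250); take D (5 @ 64); take E (21 @ 239); take 6/30 of C → 49.20. Capacity used 46/46.
3 item(s) taken whole; one partial (take 6/30 of C).

3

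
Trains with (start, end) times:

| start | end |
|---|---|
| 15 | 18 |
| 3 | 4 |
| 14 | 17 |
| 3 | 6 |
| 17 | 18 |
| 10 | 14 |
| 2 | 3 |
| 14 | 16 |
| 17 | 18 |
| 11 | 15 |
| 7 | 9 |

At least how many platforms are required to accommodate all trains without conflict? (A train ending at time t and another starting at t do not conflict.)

3

The answer is the maximum number of intervals overlapping at any instant.
Events (time:±→running): 2:+→1 3:-→0 3:+→1 3:+→2 4:-→1 6:-→0 7:+→1 9:-→0 10:+→1 11:+→2 14:-→1 14:+→2 14:+→3 … peak 3.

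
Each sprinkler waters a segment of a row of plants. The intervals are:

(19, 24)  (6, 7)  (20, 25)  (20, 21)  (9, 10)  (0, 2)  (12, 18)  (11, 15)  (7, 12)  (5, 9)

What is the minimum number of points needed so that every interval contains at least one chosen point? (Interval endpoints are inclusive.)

5

Process intervals by earliest right end; each time one isn't hit yet, stab at its right endpoint.
Sorted: [0,2] [6,7] [5,9] [9,10] [7,12] [11,15] [12,18] [20,21] [19,24] [20,25]
{[0,2]} hit by 2; {[6,7],[5,9]} hit by 7; {[9,10],[7,12]} hit by 10; {[11,15],[12,18]} hit by 15; {[20,21],[19,24],[20,25]} hit by 21.
Points: 2, 7, 10, 15, 21 (5 total).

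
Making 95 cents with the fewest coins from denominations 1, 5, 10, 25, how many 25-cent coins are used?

3

Use the largest denomination that fits, subtract, and repeat.
95 = 3×25 + 2×10
Count of 25: 3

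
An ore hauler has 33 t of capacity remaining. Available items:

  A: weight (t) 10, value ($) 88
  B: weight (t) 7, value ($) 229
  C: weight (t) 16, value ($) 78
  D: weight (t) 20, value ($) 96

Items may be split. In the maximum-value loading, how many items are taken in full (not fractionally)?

3

Ratios (sorted): B 32.71, A 8.80, C 4.88, D 4.80
take B (7 @ 229); take A (10 @ 88); take C (16 @ 78). Capacity used 33/33.
3 item(s) taken whole.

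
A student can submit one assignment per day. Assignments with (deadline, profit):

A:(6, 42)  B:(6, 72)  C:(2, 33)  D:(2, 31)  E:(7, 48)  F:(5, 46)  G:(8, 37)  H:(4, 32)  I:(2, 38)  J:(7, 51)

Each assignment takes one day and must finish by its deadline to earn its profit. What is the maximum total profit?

Profit order: B=72 J=51 E=48 F=46 A=42 I=38 G=37 C=33 H=32 D=31
Assign: B→slot 6, J→slot 7, E→slot 5, F→slot 4, A→slot 3, I→slot 2, G→slot 8, C→slot 1, H skipped, D skipped.
Slots: [1:C] [2:I] [3:A] [4:F] [5:E] [6:B] [7:J] [8:G]
Profit = 33 + 38 + 42 + 46 + 48 + 72 + 51 + 37 = 367

367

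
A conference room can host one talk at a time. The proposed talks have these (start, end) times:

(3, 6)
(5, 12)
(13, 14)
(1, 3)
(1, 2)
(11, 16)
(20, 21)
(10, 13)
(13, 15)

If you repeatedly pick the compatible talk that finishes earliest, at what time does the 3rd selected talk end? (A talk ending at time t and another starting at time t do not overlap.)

Order by finish time; keep every interval that doesn't clash with the previous kept one.
Sorted by end: (1,2)  (1,3)  (3,6)  (5,12)  (10,13)  (13,14)  (13,15)  (11,16)  (20,21)
take (1,2); skip (1,3); take (3,6); skip (5,12); take (10,13); take (13,14); take (20,21).
Selected: (1,2) (3,6) (10,13) (13,14) (20,21)

13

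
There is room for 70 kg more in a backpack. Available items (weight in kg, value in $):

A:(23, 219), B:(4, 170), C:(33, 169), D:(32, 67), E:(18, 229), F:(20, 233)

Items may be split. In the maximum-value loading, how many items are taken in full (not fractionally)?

Greedy by value/weight ratio, highest first.
Ratios (sorted): B 42.50, E 12.72, F 11.65, A 9.52, C 5.12, D 2.09
take B (4 @ 170); take E (18 @ 229); take F (20 @ 233); take A (23 @ 219); take 5/33 of C → 25.61. Capacity used 70/70.
4 item(s) taken whole; one partial (take 5/33 of C).

4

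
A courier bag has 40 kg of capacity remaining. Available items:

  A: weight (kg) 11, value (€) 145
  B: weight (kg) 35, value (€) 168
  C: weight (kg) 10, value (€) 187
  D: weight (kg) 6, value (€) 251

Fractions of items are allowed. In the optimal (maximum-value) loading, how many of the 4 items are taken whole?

3

Order: D (251/6=41.83) > C (187/10=18.70) > A (145/11=13.18) > B (168/35=4.80)
Fill: take D (6 @ 251) → take C (10 @ 187) → take A (11 @ 145) → take 13/35 of B → 62.40; 40/40 used.
3 item(s) taken whole; one partial (take 13/35 of B).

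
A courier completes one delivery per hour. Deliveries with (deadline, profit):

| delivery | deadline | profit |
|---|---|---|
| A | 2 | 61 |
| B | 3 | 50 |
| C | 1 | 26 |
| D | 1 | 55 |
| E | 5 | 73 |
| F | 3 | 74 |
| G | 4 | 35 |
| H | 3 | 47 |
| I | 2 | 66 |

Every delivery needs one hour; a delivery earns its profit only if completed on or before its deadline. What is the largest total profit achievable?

309

Profit order: F=74 E=73 I=66 A=61 D=55 B=50 H=47 G=35 C=26
Assign: F→slot 3, E→slot 5, I→slot 2, A→slot 1, D skipped, B skipped, H skipped, G→slot 4, C skipped.
Slots: [1:A] [2:I] [3:F] [4:G] [5:E]
Profit = 61 + 66 + 74 + 35 + 73 = 309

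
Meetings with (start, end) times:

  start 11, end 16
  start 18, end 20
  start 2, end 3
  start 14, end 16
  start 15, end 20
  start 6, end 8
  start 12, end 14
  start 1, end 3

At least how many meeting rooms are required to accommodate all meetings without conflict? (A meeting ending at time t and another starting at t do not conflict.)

3

The answer is the maximum number of intervals overlapping at any instant.
Events (time:±→running): 1:+→1 2:+→2 3:-→1 3:-→0 6:+→1 8:-→0 11:+→1 12:+→2 14:-→1 14:+→2 15:+→3 … peak 3.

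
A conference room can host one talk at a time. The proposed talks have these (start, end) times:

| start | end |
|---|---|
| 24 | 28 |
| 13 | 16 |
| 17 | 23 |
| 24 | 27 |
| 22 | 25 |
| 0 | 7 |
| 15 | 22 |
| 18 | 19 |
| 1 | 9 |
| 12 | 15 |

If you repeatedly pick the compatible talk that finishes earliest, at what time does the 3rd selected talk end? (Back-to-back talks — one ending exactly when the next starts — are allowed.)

19

Greedy by earliest finish: after sorting by end time, pick each interval compatible with the last pick.
By end time: (0,7), (1,9), (12,15), (13,16), (18,19), (15,22), (17,23), (22,25), (24,27), (24,28).
Pick (0,7); next start ≥ 7 → (12,15); next start ≥ 15 → (18,19); next start ≥ 19 → (22,25).
Selected: (0,7) (12,15) (18,19) (22,25)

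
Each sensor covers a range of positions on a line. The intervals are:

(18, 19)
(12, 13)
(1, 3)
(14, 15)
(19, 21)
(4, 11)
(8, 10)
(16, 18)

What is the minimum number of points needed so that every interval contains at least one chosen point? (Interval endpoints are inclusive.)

6

Sort by right endpoint; whenever an interval is uncovered, place a point at its right end.
Sorted: [1,3] [8,10] [4,11] [12,13] [14,15] [16,18] [18,19] [19,21]
{[1,3]} hit by 3; {[8,10],[4,11]} hit by 10; {[12,13]} hit by 13; {[14,15]} hit by 15; {[16,18],[18,19]} hit by 18; {[19,21]} hit by 21.
Points: 3, 10, 13, 15, 18, 21 (6 total).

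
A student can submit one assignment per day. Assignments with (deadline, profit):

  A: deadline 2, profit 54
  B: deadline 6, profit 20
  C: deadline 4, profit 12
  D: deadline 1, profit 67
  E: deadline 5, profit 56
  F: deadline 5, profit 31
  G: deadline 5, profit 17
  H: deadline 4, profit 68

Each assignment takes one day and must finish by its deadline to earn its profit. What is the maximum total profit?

Sort by profit descending; place each in the latest free slot ≤ its deadline.
By profit: H(d4,68), D(d1,67), E(d5,56), A(d2,54), F(d5,31), B(d6,20), G(d5,17), C(d4,12)
H→slot 4; D→slot 1; E→slot 5; A→slot 2; F→slot 3; B→slot 6; G skipped; C skipped.
Profit = 67 + 54 + 31 + 68 + 56 + 20 = 296

296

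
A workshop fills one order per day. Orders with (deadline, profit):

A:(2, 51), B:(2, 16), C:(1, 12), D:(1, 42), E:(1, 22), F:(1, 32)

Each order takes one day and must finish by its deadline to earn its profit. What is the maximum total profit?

Take jobs in profit order; each goes to the latest open slot no later than its deadline.
By profit: A(d2,51), D(d1,42), F(d1,32), E(d1,22), B(d2,16), C(d1,12)
A→slot 2; D→slot 1; F skipped; E skipped; B skipped; C skipped.
Profit = 42 + 51 = 93

93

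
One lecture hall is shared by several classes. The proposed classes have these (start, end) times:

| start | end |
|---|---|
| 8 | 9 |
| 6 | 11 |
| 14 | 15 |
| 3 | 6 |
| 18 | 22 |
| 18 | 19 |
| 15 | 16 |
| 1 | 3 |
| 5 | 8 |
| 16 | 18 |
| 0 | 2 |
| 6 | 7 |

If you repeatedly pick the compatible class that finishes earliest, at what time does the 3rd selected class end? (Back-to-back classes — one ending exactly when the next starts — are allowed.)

7

By end time: (0,2), (1,3), (3,6), (6,7), (5,8), (8,9), (6,11), (14,15), (15,16), (16,18), (18,19), (18,22).
Pick (0,2); next start ≥ 2 → (3,6); next start ≥ 6 → (6,7); next start ≥ 7 → (8,9); next start ≥ 9 → (14,15); next start ≥ 15 → (15,16); next start ≥ 16 → (16,18); next start ≥ 18 → (18,19).
Selected: (0,2) (3,6) (6,7) (8,9) (14,15) (15,16) (16,18) (18,19)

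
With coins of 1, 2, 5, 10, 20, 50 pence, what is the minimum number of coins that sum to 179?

7

179 = 3×50 + 1×20 + 1×5 + 2×2
Total coins = 3 + 1 + 1 + 2 = 7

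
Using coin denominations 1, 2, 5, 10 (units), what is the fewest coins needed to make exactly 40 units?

4

40 − 4×10→0
Total coins = 4 = 4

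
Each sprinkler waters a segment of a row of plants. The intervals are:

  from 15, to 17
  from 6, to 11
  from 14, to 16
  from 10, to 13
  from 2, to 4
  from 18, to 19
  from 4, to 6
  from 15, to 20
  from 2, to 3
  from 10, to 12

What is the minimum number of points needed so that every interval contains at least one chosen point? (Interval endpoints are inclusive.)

5

Sorted: [2,3] [2,4] [4,6] [6,11] [10,12] [10,13] [14,16] [15,17] [18,19] [15,20]
{[2,3],[2,4]} hit by 3; {[4,6],[6,11]} hit by 6; {[10,12],[10,13]} hit by 12; {[14,16],[15,17]} hit by 16; {[18,19],[15,20]} hit by 19.
Points: 3, 6, 12, 16, 19 (5 total).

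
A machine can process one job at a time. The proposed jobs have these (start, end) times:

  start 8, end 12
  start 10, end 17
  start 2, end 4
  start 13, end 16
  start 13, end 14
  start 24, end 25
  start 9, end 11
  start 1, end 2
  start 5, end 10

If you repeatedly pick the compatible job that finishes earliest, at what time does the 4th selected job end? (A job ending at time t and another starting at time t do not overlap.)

14

Sorted by end: (1,2)  (2,4)  (5,10)  (9,11)  (8,12)  (13,14)  (13,16)  (10,17)  (24,25)
take (1,2); take (2,4); take (5,10); take (13,14); take (24,25).
Selected: (1,2) (2,4) (5,10) (13,14) (24,25)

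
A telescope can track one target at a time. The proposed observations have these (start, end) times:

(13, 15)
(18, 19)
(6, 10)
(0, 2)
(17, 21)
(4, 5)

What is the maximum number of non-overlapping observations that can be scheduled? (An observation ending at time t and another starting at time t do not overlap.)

5

Sorted by end: (0,2)  (4,5)  (6,10)  (13,15)  (18,19)  (17,21)
take (0,2); take (4,5); take (6,10); take (13,15); take (18,19); skip (17,21).
Selected 5 observations.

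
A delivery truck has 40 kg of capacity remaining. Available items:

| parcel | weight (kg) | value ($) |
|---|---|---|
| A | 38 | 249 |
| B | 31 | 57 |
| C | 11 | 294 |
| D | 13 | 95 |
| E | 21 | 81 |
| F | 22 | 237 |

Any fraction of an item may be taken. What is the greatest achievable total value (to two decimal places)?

582.15

Ratios (sorted): C 26.73, F 10.77, D 7.31, A 6.55, E 3.86, B 1.84
take C (11 @ 294); take F (22 @ 237); take 7/13 of D → 51.15. Capacity used 40/40.
Total value = 582.15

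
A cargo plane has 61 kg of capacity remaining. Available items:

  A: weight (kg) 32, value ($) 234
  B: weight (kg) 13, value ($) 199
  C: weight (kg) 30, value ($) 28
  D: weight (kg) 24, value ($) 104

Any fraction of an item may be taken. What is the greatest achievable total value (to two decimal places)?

502.33

Greedy by value/weight ratio, highest first.
Ratios (sorted): B 15.31, A 7.31, D 4.33, C 0.93
take B (13 @ 199); take A (32 @ 234); take 16/24 of D → 69.33. Capacity used 61/61.
Total value = 502.33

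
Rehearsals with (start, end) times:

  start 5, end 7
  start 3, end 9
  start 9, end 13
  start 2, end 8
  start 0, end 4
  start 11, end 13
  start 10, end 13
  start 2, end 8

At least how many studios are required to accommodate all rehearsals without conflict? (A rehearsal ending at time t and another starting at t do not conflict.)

4

starts: [0, 2, 2, 3, 5, 9, 10, 11]
ends:   [4, 7, 8, 8, 9, 13, 13, 13]
s0→1 s2→2 s2→3 s3→4  — peak 4.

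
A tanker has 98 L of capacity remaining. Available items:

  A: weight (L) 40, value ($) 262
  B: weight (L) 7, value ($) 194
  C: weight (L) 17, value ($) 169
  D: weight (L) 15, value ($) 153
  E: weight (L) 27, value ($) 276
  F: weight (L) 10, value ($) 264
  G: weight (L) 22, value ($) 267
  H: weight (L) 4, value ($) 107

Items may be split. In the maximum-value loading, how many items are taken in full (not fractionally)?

Greedy by value/weight ratio, highest first.
Order: B (194/7=27.71) > H (107/4=26.75) > F (264/10=26.40) > G (267/22=12.14) > E (276/27=10.22) > D (153/15=10.20) > C (169/17=9.94) > A (262/40=6.55)
Fill: take B (7 @ 194) → take H (4 @ 107) → take F (10 @ 264) → take G (22 @ 267) → take E (27 @ 276) → take D (15 @ 153) → take 13/17 of C → 129.24; 98/98 used.
6 item(s) taken whole; one partial (take 13/17 of C).

6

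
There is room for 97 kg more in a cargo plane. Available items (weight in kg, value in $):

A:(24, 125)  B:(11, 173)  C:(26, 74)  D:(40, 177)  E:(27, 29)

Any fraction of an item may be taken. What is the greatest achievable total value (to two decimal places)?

Order: B (173/11=15.73) > A (125/24=5.21) > D (177/40=4.42) > C (74/26=2.85) > E (29/27=1.07)
Fill: take B (11 @ 173) → take A (24 @ 125) → take D (40 @ 177) → take 22/26 of C → 62.62; 97/97 used.
Total value = 537.62

537.62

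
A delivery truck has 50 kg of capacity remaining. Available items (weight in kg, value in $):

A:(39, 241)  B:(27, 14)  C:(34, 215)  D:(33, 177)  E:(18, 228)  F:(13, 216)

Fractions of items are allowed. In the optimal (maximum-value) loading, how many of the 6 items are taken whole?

Order: F (216/13=16.62) > E (228/18=12.67) > C (215/34=6.32) > A (241/39=6.18) > D (177/33=5.36) > B (14/27=0.52)
Fill: take F (13 @ 216) → take E (18 @ 228) → take 19/34 of C → 120.15; 50/50 used.
2 item(s) taken whole; one partial (take 19/34 of C).

2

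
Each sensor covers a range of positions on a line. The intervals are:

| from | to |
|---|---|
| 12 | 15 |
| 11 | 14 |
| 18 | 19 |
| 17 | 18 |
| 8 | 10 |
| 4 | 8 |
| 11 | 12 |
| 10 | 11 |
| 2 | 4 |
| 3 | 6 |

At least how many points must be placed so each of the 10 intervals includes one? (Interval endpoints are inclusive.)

4

Sorted: [2,4] [3,6] [4,8] [8,10] [10,11] [11,12] [11,14] [12,15] [17,18] [18,19]
{[2,4],[3,6],[4,8]} hit by 4; {[8,10],[10,11]} hit by 10; {[11,12],[11,14],[12,15]} hit by 12; {[17,18],[18,19]} hit by 18.
Points: 4, 10, 12, 18 (4 total).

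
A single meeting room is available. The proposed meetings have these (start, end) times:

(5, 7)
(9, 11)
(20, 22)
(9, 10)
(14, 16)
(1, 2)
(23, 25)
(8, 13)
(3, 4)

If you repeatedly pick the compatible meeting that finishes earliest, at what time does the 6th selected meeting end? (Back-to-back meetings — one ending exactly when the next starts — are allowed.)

By end time: (1,2), (3,4), (5,7), (9,10), (9,11), (8,13), (14,16), (20,22), (23,25).
Pick (1,2); next start ≥ 2 → (3,4); next start ≥ 4 → (5,7); next start ≥ 7 → (9,10); next start ≥ 10 → (14,16); next start ≥ 16 → (20,22); next start ≥ 22 → (23,25).
Selected: (1,2) (3,4) (5,7) (9,10) (14,16) (20,22) (23,25)

22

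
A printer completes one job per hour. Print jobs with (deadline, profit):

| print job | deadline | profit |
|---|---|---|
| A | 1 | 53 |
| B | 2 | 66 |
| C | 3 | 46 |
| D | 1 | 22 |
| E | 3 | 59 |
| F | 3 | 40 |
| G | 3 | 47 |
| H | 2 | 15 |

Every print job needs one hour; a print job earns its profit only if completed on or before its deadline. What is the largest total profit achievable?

178

Take jobs in profit order; each goes to the latest open slot no later than its deadline.
Profit order: B=66 E=59 A=53 G=47 C=46 F=40 D=22 H=15
Assign: B→slot 2, E→slot 3, A→slot 1, G skipped, C skipped, F skipped, D skipped, H skipped.
Slots: [1:A] [2:B] [3:E]
Profit = 53 + 66 + 59 = 178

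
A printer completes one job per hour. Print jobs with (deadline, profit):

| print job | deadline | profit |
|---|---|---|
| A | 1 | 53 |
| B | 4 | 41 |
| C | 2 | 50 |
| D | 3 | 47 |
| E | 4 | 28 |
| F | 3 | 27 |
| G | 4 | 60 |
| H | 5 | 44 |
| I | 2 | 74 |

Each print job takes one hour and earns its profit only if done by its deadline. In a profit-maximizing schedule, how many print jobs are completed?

Take jobs in profit order; each goes to the latest open slot no later than its deadline.
By profit: I(d2,74), G(d4,60), A(d1,53), C(d2,50), D(d3,47), H(d5,44), B(d4,41), E(d4,28), F(d3,27)
I→slot 2; G→slot 4; A→slot 1; C skipped; D→slot 3; H→slot 5; B skipped; E skipped; F skipped.
5 of 9 scheduled.

5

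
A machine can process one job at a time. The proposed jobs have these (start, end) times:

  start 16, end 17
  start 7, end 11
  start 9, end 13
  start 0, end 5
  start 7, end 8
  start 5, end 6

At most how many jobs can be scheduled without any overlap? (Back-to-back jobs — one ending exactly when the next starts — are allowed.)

By end time: (0,5), (5,6), (7,8), (7,11), (9,13), (16,17).
Pick (0,5); next start ≥ 5 → (5,6); next start ≥ 6 → (7,8); next start ≥ 8 → (9,13); next start ≥ 13 → (16,17).
Selected 5 jobs.

5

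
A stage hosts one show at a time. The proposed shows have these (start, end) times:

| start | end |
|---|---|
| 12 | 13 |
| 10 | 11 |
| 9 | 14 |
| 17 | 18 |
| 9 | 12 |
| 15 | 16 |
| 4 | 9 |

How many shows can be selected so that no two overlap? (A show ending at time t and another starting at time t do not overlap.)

5

By end time: (4,9), (10,11), (9,12), (12,13), (9,14), (15,16), (17,18).
Pick (4,9); next start ≥ 9 → (10,11); next start ≥ 11 → (12,13); next start ≥ 13 → (15,16); next start ≥ 16 → (17,18).
Selected 5 shows.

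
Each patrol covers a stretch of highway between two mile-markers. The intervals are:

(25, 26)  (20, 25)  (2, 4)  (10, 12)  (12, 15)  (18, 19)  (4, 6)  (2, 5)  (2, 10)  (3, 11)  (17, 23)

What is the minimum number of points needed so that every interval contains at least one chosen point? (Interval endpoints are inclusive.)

By right end: [2,4]  [2,5]  [4,6]  [2,10]  [3,11]  [10,12]  [12,15]  [18,19]  [17,23]  [20,25]  [25,26]
[2,4] uncovered → point at 4; [10,12] uncovered → point at 12; [18,19] uncovered → point at 19; [20,25] uncovered → point at 25.
Points: 4, 12, 19, 25 (4 total).

4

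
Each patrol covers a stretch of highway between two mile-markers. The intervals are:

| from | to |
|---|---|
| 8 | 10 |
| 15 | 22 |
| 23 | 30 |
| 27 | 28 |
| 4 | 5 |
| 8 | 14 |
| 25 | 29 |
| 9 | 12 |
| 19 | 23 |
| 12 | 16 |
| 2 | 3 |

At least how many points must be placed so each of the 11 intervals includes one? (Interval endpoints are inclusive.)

Process intervals by earliest right end; each time one isn't hit yet, stab at its right endpoint.
By right end: [2,3]  [4,5]  [8,10]  [9,12]  [8,14]  [12,16]  [15,22]  [19,23]  [27,28]  [25,29]  [23,30]
[2,3] uncovered → point at 3; [4,5] uncovered → point at 5; [8,10] uncovered → point at 10; [12,16] uncovered → point at 16; [19,23] uncovered → point at 23; [27,28] uncovered → point at 28.
Points: 3, 5, 10, 16, 23, 28 (6 total).

6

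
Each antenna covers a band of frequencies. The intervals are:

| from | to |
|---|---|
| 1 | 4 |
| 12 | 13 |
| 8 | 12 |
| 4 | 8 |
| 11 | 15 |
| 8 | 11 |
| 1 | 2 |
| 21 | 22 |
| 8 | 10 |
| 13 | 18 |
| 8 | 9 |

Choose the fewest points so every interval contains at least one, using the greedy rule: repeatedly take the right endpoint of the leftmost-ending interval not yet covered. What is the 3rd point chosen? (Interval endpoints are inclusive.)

Sort by right endpoint; whenever an interval is uncovered, place a point at its right end.
Sorted: [1,2] [1,4] [4,8] [8,9] [8,10] [8,11] [8,12] [12,13] [11,15] [13,18] [21,22]
{[1,2],[1,4]} hit by 2; {[4,8],[8,9],[8,10],[8,11],[8,12]} hit by 8; {[12,13],[11,15],[13,18]} hit by 13; {[21,22]} hit by 22.
Points: 2, 8, 13, 22 (4 total).

13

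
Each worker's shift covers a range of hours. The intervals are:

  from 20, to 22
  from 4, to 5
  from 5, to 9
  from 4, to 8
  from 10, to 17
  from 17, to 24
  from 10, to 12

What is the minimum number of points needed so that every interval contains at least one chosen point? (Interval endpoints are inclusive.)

3

Sort by right endpoint; whenever an interval is uncovered, place a point at its right end.
Sorted: [4,5] [4,8] [5,9] [10,12] [10,17] [20,22] [17,24]
{[4,5],[4,8],[5,9]} hit by 5; {[10,12],[10,17]} hit by 12; {[20,22],[17,24]} hit by 22.
Points: 5, 12, 22 (3 total).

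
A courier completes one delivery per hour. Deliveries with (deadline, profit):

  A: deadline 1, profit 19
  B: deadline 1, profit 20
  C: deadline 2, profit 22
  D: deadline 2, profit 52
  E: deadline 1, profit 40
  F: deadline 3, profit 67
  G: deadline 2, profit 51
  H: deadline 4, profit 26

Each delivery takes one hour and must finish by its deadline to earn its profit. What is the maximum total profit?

196

Profit order: F=67 D=52 G=51 E=40 H=26 C=22 B=20 A=19
Assign: F→slot 3, D→slot 2, G→slot 1, E skipped, H→slot 4, C skipped, B skipped, A skipped.
Slots: [1:G] [2:D] [3:F] [4:H]
Profit = 51 + 52 + 67 + 26 = 196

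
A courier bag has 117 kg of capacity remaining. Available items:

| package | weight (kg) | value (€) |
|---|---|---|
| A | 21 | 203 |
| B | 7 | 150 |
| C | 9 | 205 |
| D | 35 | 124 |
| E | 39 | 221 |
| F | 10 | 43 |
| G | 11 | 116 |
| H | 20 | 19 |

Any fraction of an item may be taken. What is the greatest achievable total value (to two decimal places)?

Order: C (205/9=22.78) > B (150/7=21.43) > G (116/11=10.55) > A (203/21=9.67) > E (221/39=5.67) > F (43/10=4.30) > D (124/35=3.54) > H (19/20=0.95)
Fill: take C (9 @ 205) → take B (7 @ 150) → take G (11 @ 116) → take A (21 @ 203) → take E (39 @ 221) → take F (10 @ 43) → take 20/35 of D → 70.86; 117/117 used.
Total value = 1008.86

1008.86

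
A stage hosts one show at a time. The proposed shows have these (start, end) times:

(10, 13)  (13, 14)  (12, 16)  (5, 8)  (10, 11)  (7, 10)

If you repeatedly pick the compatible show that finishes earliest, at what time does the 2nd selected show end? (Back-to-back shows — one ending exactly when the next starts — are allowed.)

Order by finish time; keep every interval that doesn't clash with the previous kept one.
Sorted by end: (5,8)  (7,10)  (10,11)  (10,13)  (13,14)  (12,16)
take (5,8); take (10,11); take (13,14); skip (12,16).
Selected: (5,8) (10,11) (13,14)

11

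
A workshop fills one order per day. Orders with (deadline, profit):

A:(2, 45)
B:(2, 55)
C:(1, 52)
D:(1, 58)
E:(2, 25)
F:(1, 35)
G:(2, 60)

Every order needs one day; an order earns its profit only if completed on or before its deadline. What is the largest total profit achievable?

Sort by profit descending; place each in the latest free slot ≤ its deadline.
Profit order: G=60 D=58 B=55 C=52 A=45 F=35 E=25
Assign: G→slot 2, D→slot 1, B skipped, C skipped, A skipped, F skipped, E skipped.
Slots: [1:D] [2:G]
Profit = 58 + 60 = 118

118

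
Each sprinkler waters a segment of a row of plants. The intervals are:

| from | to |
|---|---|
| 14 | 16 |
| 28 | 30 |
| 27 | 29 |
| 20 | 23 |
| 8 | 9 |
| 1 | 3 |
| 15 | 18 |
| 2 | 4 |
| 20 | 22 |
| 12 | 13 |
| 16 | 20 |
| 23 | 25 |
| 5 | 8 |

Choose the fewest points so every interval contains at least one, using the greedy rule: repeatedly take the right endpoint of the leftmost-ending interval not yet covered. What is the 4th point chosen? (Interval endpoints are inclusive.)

Process intervals by earliest right end; each time one isn't hit yet, stab at its right endpoint.
Sorted: [1,3] [2,4] [5,8] [8,9] [12,13] [14,16] [15,18] [16,20] [20,22] [20,23] [23,25] [27,29] [28,30]
{[1,3],[2,4]} hit by 3; {[5,8],[8,9]} hit by 8; {[12,13]} hit by 13; {[14,16],[15,18],[16,20]} hit by 16; {[20,22],[20,23]} hit by 22; {[23,25]} hit by 25; {[27,29],[28,30]} hit by 29.
Points: 3, 8, 13, 16, 22, 25, 29 (7 total).

16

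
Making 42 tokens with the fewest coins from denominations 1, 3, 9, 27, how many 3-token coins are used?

2

Use the largest denomination that fits, subtract, and repeat.
42 = 1×27 + 1×9 + 2×3
Count of 3: 2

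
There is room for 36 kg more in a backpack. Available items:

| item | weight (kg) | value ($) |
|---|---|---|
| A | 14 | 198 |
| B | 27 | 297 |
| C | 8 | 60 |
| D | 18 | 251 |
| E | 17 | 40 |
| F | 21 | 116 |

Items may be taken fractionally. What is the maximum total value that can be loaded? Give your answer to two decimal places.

493.00

Sort by value per unit weight and fill in that order.
Ratios (sorted): A 14.14, D 13.94, B 11.00, C 7.50, F 5.52, E 2.35
take A (14 @ 198); take D (18 @ 251); take 4/27 of B → 44.00. Capacity used 36/36.
Total value = 493.00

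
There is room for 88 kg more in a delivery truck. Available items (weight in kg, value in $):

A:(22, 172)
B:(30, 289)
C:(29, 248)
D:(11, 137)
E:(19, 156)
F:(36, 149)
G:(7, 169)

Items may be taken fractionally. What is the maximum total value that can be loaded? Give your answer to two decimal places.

933.32

Ratios (sorted): G 24.14, D 12.45, B 9.63, C 8.55, E 8.21, A 7.82, F 4.14
take G (7 @ 169); take D (11 @ 137); take B (30 @ 289); take C (29 @ 248); take 11/19 of E → 90.32. Capacity used 88/88.
Total value = 933.32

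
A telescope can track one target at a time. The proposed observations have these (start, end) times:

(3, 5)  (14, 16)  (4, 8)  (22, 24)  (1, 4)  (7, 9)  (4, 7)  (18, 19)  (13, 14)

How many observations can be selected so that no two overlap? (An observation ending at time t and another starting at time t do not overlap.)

7

Sort by end time and greedily take each interval whose start is ≥ the last chosen end.
Sorted by end: (1,4)  (3,5)  (4,7)  (4,8)  (7,9)  (13,14)  (14,16)  (18,19)  (22,24)
take (1,4); take (4,7); skip (4,8); take (7,9); take (13,14); take (14,16); take (18,19); take (22,24).
Selected 7 observations.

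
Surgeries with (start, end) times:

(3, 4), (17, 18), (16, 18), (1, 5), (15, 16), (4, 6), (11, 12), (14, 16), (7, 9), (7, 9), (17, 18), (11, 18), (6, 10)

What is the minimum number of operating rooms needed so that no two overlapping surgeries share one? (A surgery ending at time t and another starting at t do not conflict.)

4

Count concurrent intervals with a sweep; the peak is the room count.
starts: [1, 3, 4, 6, 7, 7, 11, 11, 14, 15, 16, 17, 17]
ends:   [4, 5, 6, 9, 9, 10, 12, 16, 16, 18, 18, 18, 18]
s1→1 s3→2 e4→1 s4→2 e5→1 e6→0 s6→1 s7→2 s7→3 e9→2 e9→1 e10→0 s11→1 s11→2 e12→1 s14→2 s15→3 e16→2 e16→1 s16→2 s17→3 s17→4  — peak 4.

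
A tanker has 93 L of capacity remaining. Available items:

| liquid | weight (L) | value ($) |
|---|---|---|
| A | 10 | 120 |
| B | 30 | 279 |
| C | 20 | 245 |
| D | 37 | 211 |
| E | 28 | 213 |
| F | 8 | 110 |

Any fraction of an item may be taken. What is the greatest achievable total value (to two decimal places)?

Order: F (110/8=13.75) > C (245/20=12.25) > A (120/10=12.00) > B (279/30=9.30) > E (213/28=7.61) > D (211/37=5.70)
Fill: take F (8 @ 110) → take C (20 @ 245) → take A (10 @ 120) → take B (30 @ 279) → take 25/28 of E → 190.18; 93/93 used.
Total value = 944.18

944.18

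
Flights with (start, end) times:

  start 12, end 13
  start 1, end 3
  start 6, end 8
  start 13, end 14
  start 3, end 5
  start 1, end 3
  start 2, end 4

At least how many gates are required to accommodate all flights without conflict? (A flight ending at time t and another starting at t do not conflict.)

3

Events (time:±→running): 1:+→1 1:+→2 2:+→3 … peak 3.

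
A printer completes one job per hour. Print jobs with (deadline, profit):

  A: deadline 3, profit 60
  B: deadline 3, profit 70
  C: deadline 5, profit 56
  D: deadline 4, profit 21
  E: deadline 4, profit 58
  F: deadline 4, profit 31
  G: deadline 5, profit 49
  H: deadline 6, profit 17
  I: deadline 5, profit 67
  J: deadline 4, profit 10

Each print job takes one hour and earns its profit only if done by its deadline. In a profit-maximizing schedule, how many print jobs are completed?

Take jobs in profit order; each goes to the latest open slot no later than its deadline.
Profit order: B=70 I=67 A=60 E=58 C=56 G=49 F=31 D=21 H=17 J=10
Assign: B→slot 3, I→slot 5, A→slot 2, E→slot 4, C→slot 1, G skipped, F skipped, D skipped, H→slot 6, J skipped.
Slots: [1:C] [2:A] [3:B] [4:E] [5:I] [6:H]
6 of 10 scheduled.

6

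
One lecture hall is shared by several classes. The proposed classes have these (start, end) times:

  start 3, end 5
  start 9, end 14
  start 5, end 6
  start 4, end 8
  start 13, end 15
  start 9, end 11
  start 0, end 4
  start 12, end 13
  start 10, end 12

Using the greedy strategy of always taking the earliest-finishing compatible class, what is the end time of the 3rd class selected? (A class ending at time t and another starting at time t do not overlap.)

11

Sorted by end: (0,4)  (3,5)  (5,6)  (4,8)  (9,11)  (10,12)  (12,13)  (9,14)  (13,15)
take (0,4); take (5,6); skip (4,8); take (9,11); take (12,13); take (13,15).
Selected: (0,4) (5,6) (9,11) (12,13) (13,15)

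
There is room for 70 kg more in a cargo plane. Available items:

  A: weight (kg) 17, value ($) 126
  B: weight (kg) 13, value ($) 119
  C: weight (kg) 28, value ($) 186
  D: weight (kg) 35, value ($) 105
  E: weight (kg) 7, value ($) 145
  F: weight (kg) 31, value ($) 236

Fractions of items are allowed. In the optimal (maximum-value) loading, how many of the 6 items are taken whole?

Sort by value per unit weight and fill in that order.
Ratios (sorted): E 20.71, B 9.15, F 7.61, A 7.41, C 6.64, D 3.00
take E (7 @ 145); take B (13 @ 119); take F (31 @ 236); take A (17 @ 126); take 2/28 of C → 13.29. Capacity used 70/70.
4 item(s) taken whole; one partial (take 2/28 of C).

4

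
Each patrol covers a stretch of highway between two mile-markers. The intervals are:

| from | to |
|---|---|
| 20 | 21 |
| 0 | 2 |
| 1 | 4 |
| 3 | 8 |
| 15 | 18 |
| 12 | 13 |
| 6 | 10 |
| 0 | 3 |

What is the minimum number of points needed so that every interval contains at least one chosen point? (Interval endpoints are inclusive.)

Sorted: [0,2] [0,3] [1,4] [3,8] [6,10] [12,13] [15,18] [20,21]
{[0,2],[0,3],[1,4]} hit by 2; {[3,8],[6,10]} hit by 8; {[12,13]} hit by 13; {[15,18]} hit by 18; {[20,21]} hit by 21.
Points: 2, 8, 13, 18, 21 (5 total).

5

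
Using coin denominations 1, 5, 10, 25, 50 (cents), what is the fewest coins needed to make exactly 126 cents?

Greedy: take as many of the largest coin as possible, then repeat with the remainder.
126 = 2×50 + 1×25 + 1×1
Total coins = 2 + 1 + 1 = 4

4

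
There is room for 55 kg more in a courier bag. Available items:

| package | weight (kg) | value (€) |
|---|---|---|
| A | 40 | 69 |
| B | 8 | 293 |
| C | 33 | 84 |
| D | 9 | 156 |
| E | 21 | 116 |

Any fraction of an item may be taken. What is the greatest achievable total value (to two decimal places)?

Sort by value per unit weight and fill in that order.
Ratios (sorted): B 36.62, D 17.33, E 5.52, C 2.55, A 1.73
take B (8 @ 293); take D (9 @ 156); take E (21 @ 116); take 17/33 of C → 43.27. Capacity used 55/55.
Total value = 608.27

608.27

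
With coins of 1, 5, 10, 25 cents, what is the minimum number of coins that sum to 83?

Use the largest denomination that fits, subtract, and repeat.
83 − 3×25→8 − 1×5→3 − 3×1→0
Total coins = 3 + 1 + 3 = 7

7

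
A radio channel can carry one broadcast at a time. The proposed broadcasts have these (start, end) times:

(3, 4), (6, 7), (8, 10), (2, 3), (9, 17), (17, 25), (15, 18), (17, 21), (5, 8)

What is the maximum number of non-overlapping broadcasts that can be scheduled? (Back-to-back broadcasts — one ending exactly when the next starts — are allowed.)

5

By end time: (2,3), (3,4), (6,7), (5,8), (8,10), (9,17), (15,18), (17,21), (17,25).
Pick (2,3); next start ≥ 3 → (3,4); next start ≥ 4 → (6,7); next start ≥ 7 → (8,10); next start ≥ 10 → (15,18).
Selected 5 broadcasts.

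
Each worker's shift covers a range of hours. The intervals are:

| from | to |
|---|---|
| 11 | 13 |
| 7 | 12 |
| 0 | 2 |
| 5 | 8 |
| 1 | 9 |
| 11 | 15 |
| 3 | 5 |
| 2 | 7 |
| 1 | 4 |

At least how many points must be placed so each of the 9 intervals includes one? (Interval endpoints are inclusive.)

By right end: [0,2]  [1,4]  [3,5]  [2,7]  [5,8]  [1,9]  [7,12]  [11,13]  [11,15]
[0,2] uncovered → point at 2; [3,5] uncovered → point at 5; [7,12] uncovered → point at 12.
Points: 2, 5, 12 (3 total).

3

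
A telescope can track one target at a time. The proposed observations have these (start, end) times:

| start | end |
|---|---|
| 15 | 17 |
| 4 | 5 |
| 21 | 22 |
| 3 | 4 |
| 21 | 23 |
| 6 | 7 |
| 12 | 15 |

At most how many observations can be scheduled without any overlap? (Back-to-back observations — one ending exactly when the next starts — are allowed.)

Order by finish time; keep every interval that doesn't clash with the previous kept one.
By end time: (3,4), (4,5), (6,7), (12,15), (15,17), (21,22), (21,23).
Pick (3,4); next start ≥ 4 → (4,5); next start ≥ 5 → (6,7); next start ≥ 7 → (12,15); next start ≥ 15 → (15,17); next start ≥ 17 → (21,22).
Selected 6 observations.

6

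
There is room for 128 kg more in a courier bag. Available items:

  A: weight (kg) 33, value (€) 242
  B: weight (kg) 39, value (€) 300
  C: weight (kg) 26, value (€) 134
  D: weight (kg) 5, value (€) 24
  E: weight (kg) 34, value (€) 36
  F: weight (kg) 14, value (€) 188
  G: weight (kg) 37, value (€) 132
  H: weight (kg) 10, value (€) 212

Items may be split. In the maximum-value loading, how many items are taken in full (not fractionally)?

6

Ratios (sorted): H 21.20, F 13.43, B 7.69, A 7.33, C 5.15, D 4.80, G 3.57, E 1.06
take H (10 @ 212); take F (14 @ 188); take B (39 @ 300); take A (33 @ 242); take C (26 @ 134); take D (5 @ 24); take 1/37 of G → 3.57. Capacity used 128/128.
6 item(s) taken whole; one partial (take 1/37 of G).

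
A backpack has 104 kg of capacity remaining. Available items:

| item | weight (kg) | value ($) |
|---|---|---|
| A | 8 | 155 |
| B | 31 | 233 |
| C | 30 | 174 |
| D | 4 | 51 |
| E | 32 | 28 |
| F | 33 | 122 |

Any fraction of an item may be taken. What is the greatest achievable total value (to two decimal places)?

727.61

Sort by value per unit weight and fill in that order.
Order: A (155/8=19.38) > D (51/4=12.75) > B (233/31=7.52) > C (174/30=5.80) > F (122/33=3.70) > E (28/32=0.88)
Fill: take A (8 @ 155) → take D (4 @ 51) → take B (31 @ 233) → take C (30 @ 174) → take 31/33 of F → 114.61; 104/104 used.
Total value = 727.61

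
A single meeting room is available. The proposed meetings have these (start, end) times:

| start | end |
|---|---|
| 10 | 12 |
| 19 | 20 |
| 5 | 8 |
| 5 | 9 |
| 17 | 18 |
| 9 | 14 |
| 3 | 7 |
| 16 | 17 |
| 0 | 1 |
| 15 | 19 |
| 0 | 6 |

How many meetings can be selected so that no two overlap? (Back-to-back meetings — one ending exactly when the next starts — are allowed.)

Greedy by earliest finish: after sorting by end time, pick each interval compatible with the last pick.
Sorted by end: (0,1)  (0,6)  (3,7)  (5,8)  (5,9)  (10,12)  (9,14)  (16,17)  (17,18)  (15,19)  (19,20)
take (0,1); skip (0,6); take (3,7); skip (5,9); take (10,12); take (16,17); take (17,18); take (19,20).
Selected 6 meetings.

6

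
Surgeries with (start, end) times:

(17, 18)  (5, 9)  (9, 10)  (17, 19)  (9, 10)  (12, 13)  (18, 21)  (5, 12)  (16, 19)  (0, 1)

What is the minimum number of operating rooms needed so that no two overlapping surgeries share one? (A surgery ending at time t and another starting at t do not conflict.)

3

Events (time:±→running): 0:+→1 1:-→0 5:+→1 5:+→2 9:-→1 9:+→2 9:+→3 … peak 3.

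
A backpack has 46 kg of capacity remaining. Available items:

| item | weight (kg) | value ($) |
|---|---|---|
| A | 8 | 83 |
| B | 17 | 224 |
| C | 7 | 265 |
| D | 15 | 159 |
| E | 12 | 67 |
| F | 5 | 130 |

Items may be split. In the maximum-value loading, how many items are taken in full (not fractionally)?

4

Greedy by value/weight ratio, highest first.
Order: C (265/7=37.86) > F (130/5=26.00) > B (224/17=13.18) > D (159/15=10.60) > A (83/8=10.38) > E (67/12=5.58)
Fill: take C (7 @ 265) → take F (5 @ 130) → take B (17 @ 224) → take D (15 @ 159) → take 2/8 of A → 20.75; 46/46 used.
4 item(s) taken whole; one partial (take 2/8 of A).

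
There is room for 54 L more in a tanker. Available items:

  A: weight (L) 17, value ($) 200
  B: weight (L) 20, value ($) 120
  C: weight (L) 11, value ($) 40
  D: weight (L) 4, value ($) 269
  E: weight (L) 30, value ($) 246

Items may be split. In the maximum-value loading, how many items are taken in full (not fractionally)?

Greedy by value/weight ratio, highest first.
Order: D (269/4=67.25) > A (200/17=11.76) > E (246/30=8.20) > B (120/20=6.00) > C (40/11=3.64)
Fill: take D (4 @ 269) → take A (17 @ 200) → take E (30 @ 246) → take 3/20 of B → 18.00; 54/54 used.
3 item(s) taken whole; one partial (take 3/20 of B).

3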